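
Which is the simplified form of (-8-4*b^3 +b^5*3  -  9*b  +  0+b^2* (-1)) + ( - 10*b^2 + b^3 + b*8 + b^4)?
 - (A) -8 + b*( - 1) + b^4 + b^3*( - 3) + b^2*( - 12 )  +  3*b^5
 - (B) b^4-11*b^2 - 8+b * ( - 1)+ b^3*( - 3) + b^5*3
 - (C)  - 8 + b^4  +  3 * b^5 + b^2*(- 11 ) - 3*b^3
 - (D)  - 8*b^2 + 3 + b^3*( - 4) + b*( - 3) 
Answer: B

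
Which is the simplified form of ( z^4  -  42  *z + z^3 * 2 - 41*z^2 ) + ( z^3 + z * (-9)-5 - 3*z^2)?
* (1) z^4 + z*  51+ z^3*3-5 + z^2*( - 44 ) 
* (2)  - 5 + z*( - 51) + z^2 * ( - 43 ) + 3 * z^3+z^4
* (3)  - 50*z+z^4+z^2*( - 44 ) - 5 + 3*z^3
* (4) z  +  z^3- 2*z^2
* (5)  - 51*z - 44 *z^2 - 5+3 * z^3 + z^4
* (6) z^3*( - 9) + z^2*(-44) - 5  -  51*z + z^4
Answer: 5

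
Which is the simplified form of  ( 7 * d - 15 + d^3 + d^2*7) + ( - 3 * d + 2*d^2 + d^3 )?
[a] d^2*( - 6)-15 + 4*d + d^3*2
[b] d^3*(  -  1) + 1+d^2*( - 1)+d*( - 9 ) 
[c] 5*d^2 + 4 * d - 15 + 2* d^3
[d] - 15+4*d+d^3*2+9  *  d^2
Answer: d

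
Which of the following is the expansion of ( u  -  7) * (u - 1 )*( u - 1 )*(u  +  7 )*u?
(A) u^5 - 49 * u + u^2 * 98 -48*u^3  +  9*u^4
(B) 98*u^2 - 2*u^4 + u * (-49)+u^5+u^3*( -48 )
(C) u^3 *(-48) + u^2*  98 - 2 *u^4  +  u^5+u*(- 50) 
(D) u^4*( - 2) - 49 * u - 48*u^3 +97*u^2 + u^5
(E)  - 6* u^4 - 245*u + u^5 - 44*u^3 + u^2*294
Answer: B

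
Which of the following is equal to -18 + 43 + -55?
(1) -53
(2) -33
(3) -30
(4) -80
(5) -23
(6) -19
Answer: 3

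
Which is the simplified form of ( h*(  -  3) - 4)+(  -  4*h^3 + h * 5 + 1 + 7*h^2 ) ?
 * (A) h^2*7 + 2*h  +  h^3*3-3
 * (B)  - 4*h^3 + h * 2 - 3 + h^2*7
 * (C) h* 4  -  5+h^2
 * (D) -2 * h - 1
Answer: B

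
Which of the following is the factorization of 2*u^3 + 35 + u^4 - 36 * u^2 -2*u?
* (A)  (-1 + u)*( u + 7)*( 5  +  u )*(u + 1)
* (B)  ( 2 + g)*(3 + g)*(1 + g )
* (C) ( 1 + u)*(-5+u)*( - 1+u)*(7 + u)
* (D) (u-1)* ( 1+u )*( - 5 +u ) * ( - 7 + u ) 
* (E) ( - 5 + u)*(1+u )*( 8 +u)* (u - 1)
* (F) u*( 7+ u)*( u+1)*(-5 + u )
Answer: C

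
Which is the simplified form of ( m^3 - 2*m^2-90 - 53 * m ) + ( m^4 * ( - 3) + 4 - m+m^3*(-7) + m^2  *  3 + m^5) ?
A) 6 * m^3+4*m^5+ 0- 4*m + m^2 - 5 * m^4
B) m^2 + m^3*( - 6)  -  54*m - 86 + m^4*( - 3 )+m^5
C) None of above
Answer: B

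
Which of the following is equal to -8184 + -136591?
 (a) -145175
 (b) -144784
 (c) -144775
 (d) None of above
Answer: c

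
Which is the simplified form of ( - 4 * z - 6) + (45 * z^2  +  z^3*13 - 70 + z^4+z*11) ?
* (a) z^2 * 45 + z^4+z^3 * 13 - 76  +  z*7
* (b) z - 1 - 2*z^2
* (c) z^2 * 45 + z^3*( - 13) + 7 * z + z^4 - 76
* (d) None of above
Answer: a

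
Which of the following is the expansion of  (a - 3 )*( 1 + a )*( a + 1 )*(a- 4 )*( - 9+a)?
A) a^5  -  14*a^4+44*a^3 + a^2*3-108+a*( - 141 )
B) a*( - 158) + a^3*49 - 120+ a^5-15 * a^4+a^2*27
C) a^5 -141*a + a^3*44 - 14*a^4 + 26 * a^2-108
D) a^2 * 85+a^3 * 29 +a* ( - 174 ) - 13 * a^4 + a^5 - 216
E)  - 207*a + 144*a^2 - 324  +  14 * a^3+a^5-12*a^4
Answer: C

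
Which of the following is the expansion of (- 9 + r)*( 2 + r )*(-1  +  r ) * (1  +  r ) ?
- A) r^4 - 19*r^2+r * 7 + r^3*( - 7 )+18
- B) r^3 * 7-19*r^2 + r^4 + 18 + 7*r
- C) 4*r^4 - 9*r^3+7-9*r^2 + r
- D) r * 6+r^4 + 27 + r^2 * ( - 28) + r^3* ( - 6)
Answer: A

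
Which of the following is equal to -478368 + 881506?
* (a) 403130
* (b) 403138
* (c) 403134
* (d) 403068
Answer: b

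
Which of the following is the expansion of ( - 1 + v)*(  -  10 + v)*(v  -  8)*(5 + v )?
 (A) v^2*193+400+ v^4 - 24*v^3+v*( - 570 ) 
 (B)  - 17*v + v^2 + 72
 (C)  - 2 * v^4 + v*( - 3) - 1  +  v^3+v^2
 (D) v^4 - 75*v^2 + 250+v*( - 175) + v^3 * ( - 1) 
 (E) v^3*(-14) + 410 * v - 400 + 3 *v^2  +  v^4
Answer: E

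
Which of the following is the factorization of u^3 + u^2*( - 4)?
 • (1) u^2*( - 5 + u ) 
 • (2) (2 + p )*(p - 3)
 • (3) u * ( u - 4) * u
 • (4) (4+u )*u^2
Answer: 3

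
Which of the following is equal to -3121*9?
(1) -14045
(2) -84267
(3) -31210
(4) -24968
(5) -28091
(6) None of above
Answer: 6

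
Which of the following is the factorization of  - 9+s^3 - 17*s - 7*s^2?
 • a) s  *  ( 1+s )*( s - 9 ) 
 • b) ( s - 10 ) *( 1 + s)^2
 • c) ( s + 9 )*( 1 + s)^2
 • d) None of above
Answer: d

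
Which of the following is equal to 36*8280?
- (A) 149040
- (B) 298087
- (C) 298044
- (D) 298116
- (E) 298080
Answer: E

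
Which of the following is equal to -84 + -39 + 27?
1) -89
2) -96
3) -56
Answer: 2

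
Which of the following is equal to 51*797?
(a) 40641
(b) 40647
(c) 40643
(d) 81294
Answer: b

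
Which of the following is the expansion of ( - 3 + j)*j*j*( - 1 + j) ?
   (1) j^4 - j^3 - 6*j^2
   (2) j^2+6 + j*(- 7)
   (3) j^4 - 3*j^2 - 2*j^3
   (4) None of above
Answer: 4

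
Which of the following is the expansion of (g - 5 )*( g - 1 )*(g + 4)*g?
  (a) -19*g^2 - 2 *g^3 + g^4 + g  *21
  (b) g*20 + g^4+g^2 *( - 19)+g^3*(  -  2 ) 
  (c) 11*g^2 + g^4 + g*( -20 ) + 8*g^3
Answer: b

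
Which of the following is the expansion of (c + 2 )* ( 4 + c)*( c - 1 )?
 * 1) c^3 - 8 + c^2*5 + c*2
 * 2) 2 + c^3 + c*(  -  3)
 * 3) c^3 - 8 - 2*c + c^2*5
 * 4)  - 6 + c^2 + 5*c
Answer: 1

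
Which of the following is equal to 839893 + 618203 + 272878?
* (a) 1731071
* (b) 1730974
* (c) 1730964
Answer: b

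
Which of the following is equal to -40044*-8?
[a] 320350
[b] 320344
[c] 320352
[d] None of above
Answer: c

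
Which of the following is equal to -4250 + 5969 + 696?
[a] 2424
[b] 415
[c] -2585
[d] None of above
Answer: d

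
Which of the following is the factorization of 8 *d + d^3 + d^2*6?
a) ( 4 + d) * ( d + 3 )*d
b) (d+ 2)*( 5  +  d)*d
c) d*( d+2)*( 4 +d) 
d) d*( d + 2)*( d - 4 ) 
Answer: c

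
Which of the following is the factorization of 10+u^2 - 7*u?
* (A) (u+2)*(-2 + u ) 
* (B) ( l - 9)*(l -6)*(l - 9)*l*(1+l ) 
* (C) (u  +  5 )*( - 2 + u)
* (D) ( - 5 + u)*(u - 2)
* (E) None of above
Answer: D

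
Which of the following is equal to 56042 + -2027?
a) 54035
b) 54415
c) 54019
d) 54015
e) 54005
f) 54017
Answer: d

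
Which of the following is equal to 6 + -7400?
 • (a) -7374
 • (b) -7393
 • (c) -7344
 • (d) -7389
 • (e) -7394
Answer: e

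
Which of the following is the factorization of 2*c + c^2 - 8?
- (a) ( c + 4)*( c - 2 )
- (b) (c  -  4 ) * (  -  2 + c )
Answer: a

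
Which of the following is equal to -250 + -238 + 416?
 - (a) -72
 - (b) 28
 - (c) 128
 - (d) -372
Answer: a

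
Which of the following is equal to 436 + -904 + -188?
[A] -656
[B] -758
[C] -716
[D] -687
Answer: A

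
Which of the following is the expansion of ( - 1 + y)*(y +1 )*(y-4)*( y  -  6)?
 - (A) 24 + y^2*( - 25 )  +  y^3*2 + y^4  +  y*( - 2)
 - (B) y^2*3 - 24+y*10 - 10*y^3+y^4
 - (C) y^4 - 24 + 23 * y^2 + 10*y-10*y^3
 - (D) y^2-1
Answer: C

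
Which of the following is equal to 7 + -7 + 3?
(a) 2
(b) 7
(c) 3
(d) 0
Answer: c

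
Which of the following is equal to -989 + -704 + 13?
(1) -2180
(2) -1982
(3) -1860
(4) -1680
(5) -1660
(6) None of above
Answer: 4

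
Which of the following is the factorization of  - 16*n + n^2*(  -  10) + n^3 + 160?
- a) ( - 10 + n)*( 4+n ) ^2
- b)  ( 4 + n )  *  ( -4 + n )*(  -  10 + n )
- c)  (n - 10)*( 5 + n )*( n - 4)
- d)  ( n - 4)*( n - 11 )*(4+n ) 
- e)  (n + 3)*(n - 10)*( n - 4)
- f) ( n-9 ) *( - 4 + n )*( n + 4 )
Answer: b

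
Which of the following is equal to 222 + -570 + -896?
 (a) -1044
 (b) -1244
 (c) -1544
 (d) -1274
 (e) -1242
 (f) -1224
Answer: b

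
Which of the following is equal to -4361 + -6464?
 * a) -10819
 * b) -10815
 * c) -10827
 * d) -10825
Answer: d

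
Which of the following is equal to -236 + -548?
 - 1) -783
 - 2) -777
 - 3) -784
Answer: 3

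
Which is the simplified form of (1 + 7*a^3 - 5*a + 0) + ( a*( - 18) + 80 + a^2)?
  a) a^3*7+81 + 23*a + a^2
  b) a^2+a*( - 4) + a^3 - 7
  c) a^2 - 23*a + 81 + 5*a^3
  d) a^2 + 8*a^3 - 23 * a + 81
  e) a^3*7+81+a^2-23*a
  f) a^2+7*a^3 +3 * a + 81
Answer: e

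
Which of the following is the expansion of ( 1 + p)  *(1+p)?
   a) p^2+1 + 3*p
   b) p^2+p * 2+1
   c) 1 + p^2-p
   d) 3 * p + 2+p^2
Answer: b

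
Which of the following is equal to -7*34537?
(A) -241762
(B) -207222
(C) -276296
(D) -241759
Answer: D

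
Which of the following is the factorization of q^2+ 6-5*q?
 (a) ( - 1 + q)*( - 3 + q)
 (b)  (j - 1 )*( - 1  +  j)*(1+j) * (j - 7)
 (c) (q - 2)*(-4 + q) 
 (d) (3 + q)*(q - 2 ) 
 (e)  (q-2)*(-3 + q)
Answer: e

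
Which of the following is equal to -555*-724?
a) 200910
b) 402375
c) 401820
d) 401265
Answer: c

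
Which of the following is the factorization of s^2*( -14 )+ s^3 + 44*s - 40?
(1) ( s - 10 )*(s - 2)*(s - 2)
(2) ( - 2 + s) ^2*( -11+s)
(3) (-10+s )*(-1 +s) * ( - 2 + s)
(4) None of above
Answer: 1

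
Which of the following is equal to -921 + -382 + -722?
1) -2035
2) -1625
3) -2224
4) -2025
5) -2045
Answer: 4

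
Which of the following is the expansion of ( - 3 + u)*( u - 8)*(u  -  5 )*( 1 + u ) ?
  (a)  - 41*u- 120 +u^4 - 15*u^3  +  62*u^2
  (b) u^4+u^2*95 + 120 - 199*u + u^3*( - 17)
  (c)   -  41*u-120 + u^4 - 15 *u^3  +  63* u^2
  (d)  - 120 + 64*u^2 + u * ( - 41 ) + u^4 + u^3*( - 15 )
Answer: c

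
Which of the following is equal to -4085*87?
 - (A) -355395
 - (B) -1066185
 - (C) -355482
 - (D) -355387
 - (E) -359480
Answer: A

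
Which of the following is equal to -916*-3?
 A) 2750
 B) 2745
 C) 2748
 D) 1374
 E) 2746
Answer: C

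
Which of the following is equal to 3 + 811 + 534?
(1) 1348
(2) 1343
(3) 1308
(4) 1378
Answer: 1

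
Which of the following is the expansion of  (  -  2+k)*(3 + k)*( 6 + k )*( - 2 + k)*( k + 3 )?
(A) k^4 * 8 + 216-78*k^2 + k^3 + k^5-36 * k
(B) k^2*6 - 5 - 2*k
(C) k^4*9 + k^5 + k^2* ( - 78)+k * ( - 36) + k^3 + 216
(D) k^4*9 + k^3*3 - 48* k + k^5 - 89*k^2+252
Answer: A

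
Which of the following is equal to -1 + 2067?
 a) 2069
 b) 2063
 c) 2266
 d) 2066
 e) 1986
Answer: d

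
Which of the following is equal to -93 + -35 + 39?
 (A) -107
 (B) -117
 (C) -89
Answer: C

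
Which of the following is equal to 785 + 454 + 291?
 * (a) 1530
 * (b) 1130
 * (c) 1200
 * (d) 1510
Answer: a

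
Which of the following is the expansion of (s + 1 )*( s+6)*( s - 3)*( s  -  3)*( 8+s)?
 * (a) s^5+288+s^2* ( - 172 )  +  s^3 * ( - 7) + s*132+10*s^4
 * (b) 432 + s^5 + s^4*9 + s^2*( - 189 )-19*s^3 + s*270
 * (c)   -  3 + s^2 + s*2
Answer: b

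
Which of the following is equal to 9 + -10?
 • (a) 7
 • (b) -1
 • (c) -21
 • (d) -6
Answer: b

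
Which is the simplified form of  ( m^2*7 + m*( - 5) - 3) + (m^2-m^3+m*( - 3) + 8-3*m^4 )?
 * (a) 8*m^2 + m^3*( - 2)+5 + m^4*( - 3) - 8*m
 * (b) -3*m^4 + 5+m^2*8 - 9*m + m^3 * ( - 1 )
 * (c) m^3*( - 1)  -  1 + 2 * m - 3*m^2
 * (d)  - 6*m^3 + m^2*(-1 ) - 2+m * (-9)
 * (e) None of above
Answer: e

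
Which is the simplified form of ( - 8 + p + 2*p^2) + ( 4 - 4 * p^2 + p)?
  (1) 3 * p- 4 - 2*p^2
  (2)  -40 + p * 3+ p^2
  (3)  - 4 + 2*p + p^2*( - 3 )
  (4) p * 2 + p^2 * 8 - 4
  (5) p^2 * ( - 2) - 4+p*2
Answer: 5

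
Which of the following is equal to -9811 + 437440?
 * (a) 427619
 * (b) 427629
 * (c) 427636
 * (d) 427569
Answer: b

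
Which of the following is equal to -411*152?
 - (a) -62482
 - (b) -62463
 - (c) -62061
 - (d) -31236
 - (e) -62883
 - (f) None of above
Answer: f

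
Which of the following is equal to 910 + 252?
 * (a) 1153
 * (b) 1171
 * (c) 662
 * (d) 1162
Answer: d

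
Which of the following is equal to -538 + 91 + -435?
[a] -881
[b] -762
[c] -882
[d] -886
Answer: c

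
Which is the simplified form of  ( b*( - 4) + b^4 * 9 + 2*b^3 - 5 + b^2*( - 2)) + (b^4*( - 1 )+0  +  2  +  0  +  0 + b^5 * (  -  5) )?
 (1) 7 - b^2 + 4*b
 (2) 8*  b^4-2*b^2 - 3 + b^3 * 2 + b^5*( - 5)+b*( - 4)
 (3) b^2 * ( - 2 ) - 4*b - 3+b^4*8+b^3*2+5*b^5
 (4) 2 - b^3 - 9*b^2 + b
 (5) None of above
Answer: 2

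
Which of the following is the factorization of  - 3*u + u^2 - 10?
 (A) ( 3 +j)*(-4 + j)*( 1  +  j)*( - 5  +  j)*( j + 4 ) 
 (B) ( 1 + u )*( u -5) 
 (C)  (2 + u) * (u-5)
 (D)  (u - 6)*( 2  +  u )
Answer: C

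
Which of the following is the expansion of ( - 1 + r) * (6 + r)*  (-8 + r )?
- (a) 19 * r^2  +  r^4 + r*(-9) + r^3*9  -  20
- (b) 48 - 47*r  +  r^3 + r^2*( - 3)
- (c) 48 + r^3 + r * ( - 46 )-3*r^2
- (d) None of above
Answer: c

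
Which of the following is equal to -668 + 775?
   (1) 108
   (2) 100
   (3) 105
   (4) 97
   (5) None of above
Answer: 5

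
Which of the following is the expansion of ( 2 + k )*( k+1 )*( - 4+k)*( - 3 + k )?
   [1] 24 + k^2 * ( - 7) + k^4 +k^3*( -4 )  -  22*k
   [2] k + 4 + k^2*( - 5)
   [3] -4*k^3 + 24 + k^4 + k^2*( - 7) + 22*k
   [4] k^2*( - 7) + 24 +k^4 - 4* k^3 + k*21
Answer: 3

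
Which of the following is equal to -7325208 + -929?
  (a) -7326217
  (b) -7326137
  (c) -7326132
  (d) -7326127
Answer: b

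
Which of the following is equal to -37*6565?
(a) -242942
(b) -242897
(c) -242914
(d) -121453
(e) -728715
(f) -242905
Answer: f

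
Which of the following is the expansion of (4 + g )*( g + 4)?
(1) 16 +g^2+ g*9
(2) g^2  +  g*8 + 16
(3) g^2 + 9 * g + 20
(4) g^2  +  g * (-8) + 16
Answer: 2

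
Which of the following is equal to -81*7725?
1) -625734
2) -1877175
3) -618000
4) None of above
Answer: 4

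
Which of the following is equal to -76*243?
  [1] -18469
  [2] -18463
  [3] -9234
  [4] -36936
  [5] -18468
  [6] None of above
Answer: 5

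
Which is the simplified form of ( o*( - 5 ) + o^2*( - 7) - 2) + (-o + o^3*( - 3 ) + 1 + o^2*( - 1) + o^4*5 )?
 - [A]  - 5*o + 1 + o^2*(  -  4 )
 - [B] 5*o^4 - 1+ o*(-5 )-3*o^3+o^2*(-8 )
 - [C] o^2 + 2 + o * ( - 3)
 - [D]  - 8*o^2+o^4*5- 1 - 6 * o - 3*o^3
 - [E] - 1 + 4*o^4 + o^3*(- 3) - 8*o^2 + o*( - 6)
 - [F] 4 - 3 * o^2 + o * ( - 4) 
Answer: D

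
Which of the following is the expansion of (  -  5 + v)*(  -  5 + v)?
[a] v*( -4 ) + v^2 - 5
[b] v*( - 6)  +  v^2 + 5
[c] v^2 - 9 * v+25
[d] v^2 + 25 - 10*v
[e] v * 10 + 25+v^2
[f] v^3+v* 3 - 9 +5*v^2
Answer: d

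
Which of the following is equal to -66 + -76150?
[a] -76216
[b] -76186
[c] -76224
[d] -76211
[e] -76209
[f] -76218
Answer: a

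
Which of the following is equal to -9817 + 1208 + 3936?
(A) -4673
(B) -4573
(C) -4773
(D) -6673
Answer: A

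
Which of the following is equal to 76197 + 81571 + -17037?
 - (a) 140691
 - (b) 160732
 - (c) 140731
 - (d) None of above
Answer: c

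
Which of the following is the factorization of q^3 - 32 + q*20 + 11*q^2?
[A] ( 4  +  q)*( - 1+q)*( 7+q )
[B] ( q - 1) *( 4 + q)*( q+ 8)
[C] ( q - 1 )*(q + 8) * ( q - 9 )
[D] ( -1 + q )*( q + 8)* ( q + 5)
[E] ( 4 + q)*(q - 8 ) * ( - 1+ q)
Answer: B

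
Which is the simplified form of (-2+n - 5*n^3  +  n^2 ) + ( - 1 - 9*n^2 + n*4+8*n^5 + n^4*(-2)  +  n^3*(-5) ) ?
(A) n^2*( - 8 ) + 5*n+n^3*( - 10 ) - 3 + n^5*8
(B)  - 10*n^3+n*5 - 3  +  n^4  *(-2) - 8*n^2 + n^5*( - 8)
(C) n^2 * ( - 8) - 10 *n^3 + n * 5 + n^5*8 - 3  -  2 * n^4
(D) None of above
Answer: C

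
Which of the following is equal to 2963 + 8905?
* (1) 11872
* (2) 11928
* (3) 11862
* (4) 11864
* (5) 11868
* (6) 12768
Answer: 5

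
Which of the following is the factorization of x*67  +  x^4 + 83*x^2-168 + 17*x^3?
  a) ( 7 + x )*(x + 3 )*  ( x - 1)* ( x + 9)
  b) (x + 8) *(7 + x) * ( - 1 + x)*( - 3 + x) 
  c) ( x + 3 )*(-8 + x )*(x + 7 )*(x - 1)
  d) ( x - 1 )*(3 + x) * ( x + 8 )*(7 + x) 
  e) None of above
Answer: d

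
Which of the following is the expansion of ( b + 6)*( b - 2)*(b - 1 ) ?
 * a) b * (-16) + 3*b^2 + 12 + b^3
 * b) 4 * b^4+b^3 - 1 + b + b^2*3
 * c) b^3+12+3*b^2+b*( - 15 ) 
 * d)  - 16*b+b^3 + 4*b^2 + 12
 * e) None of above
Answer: a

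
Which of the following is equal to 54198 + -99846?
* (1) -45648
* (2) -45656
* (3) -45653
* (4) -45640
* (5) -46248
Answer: 1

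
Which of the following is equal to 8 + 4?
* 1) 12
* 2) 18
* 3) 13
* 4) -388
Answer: 1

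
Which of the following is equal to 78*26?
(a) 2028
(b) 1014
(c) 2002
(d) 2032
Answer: a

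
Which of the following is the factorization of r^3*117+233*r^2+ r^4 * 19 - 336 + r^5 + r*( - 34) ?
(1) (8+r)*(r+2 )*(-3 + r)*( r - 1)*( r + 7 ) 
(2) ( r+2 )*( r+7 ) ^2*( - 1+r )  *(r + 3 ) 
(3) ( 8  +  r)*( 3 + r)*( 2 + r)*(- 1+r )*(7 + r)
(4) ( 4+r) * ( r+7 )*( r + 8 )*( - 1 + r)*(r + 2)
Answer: 3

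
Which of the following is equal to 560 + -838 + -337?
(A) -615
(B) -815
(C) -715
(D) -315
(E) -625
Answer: A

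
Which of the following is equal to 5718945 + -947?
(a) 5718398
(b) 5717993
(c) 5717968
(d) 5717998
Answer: d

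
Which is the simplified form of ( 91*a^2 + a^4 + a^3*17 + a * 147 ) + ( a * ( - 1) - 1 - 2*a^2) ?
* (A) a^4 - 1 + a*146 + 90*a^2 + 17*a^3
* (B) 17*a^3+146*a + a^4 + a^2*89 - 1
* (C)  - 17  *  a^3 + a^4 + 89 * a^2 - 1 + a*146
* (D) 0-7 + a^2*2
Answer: B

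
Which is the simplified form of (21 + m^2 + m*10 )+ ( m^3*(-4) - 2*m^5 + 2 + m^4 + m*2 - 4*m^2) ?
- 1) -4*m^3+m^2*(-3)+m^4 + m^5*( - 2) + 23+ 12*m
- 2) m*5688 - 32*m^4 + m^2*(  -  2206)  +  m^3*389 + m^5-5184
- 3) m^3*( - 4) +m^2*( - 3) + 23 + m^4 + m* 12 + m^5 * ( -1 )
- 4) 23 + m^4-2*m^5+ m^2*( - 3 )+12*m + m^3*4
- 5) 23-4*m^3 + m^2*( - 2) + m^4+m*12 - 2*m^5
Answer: 1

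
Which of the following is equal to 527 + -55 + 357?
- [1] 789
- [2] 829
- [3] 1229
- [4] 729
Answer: 2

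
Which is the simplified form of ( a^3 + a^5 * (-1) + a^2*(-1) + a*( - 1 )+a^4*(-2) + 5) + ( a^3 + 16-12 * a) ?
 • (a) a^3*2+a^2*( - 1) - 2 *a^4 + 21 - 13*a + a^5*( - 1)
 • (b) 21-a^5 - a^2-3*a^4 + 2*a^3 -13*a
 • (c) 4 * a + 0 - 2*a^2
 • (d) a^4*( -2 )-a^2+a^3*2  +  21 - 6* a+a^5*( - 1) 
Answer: a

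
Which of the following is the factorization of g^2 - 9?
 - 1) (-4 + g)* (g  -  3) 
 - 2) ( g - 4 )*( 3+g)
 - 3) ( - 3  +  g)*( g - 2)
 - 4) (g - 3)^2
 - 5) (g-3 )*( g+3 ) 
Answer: 5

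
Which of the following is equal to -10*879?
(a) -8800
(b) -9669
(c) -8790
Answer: c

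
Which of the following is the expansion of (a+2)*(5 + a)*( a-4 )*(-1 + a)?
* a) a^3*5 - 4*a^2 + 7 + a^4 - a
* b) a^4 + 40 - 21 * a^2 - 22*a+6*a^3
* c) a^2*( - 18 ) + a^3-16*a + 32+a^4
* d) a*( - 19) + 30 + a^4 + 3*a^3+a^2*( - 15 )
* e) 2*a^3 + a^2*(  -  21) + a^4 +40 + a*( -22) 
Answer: e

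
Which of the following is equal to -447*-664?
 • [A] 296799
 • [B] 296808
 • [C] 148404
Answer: B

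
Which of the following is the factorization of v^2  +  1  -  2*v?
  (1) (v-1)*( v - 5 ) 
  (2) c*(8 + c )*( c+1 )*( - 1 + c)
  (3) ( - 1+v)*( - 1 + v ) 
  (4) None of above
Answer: 3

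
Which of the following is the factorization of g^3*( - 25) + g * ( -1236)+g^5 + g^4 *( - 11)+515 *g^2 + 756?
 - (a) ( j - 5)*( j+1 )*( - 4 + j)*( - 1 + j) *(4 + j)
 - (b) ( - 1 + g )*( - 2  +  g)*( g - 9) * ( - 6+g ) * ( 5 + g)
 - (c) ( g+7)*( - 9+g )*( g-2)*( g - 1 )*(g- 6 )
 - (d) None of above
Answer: c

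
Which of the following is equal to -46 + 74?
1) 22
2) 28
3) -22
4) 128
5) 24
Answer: 2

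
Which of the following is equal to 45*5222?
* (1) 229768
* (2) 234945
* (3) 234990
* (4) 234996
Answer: 3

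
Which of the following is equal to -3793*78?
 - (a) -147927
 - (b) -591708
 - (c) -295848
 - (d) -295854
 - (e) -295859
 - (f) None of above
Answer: d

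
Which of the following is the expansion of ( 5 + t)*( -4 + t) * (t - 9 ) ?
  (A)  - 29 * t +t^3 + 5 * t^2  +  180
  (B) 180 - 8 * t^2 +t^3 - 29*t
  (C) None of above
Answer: B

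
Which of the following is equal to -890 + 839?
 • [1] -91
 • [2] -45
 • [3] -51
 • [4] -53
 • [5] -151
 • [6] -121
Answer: 3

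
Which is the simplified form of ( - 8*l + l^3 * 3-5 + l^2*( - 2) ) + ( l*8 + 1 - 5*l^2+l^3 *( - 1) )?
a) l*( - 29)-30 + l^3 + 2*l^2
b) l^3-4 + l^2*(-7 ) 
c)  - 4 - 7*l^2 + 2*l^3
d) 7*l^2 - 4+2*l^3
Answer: c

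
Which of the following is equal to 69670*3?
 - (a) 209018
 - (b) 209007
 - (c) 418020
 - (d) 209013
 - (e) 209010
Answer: e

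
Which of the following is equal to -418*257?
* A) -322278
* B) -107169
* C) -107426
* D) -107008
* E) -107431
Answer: C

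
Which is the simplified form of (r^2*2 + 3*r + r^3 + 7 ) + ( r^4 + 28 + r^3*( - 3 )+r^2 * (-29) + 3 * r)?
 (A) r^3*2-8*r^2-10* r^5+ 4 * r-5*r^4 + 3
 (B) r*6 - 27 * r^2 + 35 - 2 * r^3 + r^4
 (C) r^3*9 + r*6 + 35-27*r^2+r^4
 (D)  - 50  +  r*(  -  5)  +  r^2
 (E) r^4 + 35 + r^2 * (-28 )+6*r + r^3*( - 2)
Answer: B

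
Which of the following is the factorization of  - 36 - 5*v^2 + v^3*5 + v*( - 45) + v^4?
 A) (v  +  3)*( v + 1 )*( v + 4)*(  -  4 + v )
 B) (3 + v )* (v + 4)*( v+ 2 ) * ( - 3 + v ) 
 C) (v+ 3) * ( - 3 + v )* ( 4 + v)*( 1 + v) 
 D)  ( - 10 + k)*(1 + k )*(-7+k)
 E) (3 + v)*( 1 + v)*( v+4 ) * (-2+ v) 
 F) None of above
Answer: C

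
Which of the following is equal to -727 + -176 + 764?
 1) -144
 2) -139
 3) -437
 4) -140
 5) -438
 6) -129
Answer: 2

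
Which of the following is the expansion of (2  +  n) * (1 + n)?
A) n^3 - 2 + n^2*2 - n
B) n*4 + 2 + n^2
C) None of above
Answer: C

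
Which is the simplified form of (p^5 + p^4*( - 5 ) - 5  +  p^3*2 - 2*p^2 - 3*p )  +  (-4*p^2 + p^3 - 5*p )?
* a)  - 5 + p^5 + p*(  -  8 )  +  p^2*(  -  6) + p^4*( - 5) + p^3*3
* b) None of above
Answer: a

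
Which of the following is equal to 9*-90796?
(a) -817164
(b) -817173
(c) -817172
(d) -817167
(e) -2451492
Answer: a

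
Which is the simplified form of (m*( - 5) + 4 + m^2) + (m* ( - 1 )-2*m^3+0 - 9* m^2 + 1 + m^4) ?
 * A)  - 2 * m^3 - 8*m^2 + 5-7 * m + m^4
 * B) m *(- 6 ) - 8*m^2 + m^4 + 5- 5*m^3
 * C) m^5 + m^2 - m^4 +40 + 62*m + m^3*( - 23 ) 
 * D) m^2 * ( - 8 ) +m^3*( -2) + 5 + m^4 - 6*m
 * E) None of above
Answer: D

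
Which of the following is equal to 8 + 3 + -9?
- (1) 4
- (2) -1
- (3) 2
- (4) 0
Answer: 3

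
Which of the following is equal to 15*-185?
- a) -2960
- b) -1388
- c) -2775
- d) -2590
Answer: c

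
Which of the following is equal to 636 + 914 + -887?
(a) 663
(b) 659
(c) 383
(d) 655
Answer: a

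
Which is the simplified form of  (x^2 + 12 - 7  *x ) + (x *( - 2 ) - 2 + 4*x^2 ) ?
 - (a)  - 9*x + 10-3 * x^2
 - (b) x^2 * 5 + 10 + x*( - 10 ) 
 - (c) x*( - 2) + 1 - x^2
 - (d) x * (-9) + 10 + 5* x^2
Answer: d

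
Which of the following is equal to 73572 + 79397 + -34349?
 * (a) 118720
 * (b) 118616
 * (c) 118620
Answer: c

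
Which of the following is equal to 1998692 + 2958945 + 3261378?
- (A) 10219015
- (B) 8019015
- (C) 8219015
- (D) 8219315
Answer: C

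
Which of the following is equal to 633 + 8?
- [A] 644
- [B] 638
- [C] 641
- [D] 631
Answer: C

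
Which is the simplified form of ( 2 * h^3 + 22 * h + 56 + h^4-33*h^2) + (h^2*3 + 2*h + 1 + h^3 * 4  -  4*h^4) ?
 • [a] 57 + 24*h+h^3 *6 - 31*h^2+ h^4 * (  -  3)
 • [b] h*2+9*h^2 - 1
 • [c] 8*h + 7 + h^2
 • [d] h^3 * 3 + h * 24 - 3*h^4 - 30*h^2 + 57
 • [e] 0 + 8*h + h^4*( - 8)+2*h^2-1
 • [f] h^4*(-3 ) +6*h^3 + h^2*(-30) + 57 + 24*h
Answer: f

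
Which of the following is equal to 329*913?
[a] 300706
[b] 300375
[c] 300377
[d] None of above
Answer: c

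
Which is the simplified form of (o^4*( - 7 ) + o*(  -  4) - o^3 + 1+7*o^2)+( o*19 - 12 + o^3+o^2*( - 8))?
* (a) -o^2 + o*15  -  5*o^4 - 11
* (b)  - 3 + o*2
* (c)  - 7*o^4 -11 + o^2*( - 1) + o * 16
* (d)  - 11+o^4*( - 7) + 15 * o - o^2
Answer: d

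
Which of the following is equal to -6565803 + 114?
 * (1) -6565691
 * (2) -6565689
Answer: 2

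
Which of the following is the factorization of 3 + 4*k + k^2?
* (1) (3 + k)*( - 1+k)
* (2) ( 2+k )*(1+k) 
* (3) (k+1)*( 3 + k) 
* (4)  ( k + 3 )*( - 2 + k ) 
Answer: 3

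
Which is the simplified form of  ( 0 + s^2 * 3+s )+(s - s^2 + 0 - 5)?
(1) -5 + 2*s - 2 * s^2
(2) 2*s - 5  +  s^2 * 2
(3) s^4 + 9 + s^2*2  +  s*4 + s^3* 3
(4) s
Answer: 2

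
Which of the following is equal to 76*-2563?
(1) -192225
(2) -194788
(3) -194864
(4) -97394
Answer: 2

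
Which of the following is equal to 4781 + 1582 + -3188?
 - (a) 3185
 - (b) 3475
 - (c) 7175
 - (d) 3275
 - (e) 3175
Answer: e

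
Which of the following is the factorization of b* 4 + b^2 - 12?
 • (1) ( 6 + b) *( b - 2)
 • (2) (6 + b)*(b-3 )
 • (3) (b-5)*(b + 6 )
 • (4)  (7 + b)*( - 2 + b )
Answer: 1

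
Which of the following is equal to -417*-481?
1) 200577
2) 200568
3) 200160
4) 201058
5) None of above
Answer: 1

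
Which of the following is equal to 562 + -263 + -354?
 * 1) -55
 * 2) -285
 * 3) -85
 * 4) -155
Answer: 1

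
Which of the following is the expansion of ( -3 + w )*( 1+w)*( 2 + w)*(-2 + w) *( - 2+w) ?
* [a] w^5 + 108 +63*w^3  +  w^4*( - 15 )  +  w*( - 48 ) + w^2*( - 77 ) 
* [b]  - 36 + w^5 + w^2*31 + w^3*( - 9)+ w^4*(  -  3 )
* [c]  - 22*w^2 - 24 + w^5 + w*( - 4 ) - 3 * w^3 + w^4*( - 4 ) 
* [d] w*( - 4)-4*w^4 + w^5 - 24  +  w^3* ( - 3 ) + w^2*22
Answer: d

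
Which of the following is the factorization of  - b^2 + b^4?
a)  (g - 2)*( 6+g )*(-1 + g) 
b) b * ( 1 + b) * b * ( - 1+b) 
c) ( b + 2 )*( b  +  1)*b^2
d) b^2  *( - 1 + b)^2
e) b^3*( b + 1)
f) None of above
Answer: b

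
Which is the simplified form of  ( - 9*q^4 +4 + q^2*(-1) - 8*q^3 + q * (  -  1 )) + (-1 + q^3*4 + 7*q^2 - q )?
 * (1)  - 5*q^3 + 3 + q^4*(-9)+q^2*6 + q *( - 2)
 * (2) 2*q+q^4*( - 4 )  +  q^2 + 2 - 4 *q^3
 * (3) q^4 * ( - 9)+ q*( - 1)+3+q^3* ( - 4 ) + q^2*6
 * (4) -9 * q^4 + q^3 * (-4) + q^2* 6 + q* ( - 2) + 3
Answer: 4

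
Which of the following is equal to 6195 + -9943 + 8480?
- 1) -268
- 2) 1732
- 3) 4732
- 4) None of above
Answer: 3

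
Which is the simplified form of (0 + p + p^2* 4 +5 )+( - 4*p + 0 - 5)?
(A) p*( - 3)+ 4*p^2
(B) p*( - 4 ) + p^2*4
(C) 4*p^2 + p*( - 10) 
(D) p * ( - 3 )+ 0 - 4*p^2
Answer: A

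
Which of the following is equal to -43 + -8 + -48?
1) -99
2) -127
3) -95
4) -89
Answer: 1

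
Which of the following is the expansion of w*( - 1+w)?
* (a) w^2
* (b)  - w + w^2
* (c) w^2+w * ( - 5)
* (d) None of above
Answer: b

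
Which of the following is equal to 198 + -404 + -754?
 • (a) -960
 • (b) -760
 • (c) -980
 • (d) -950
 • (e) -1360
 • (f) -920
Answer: a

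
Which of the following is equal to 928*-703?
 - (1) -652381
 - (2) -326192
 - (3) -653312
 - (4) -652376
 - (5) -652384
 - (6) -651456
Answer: 5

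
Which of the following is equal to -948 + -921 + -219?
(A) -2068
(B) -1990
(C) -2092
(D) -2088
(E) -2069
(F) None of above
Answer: D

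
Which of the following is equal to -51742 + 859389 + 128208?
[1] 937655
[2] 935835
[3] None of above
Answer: 3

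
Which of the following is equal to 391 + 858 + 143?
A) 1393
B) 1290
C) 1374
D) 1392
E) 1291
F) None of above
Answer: D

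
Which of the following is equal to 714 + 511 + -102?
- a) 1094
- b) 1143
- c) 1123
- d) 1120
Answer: c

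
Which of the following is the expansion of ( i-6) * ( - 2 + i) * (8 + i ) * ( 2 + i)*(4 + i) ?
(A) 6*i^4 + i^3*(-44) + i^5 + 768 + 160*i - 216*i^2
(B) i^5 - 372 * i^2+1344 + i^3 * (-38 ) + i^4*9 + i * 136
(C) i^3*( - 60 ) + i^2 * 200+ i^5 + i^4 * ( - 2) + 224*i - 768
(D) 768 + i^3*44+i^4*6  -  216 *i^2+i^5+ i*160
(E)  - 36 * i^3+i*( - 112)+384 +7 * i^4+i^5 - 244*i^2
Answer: A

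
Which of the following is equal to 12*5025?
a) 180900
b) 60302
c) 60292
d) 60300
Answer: d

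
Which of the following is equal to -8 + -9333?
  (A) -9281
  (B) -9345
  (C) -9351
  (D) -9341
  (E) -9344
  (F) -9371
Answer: D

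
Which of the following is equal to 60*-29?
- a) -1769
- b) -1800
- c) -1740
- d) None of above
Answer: c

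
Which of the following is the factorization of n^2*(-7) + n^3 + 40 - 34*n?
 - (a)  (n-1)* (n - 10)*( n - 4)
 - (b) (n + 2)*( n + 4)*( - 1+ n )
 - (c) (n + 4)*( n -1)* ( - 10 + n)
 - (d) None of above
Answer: c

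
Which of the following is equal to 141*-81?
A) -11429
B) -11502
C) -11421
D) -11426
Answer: C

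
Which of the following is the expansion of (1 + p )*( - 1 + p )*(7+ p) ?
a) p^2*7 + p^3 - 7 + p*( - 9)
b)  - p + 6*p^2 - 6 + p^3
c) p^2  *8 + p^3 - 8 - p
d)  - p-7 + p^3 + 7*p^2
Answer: d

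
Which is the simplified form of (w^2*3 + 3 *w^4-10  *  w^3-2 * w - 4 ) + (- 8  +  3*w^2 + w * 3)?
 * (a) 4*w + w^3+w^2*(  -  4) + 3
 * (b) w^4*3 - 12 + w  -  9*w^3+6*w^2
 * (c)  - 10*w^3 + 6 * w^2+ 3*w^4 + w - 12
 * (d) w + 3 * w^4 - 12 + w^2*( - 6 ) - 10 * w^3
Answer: c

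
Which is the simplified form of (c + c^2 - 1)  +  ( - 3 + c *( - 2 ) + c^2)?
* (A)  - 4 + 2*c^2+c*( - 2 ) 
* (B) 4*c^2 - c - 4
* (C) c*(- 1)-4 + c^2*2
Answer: C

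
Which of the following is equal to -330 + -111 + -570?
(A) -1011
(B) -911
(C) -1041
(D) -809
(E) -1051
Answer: A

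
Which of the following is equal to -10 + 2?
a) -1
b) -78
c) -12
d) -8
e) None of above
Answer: d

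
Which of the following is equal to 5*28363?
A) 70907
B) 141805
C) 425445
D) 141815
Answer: D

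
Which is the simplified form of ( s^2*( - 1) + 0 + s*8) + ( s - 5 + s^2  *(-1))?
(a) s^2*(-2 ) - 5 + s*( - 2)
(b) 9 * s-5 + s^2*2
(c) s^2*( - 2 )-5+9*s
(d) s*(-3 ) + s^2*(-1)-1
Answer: c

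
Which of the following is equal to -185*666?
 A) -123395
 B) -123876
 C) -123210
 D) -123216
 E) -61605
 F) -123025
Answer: C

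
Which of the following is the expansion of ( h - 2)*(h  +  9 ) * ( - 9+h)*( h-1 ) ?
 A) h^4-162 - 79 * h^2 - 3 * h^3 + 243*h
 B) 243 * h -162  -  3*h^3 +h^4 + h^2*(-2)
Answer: A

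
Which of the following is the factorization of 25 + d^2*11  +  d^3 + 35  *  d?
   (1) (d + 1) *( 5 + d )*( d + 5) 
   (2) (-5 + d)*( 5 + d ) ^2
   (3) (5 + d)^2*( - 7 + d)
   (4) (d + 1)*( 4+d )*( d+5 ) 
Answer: 1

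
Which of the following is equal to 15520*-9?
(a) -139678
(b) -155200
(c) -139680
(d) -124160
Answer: c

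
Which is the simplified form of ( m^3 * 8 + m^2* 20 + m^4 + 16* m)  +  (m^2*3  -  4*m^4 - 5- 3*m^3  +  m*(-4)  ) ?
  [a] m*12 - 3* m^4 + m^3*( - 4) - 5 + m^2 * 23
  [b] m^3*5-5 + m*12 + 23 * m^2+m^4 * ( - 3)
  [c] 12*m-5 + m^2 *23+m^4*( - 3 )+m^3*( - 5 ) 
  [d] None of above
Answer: b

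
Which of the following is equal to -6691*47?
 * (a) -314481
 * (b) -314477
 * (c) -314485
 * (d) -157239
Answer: b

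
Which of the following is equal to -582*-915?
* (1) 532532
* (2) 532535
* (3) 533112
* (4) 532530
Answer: 4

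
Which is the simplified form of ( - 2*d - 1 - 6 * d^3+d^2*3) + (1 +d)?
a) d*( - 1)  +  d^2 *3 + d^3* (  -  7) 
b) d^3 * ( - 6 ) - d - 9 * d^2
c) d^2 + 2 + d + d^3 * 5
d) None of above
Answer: d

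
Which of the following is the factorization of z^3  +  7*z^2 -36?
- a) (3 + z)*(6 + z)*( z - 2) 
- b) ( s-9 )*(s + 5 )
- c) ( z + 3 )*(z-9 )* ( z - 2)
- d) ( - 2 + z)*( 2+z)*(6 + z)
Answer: a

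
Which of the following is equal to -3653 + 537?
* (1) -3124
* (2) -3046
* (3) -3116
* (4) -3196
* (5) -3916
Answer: 3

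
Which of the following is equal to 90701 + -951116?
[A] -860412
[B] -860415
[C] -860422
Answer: B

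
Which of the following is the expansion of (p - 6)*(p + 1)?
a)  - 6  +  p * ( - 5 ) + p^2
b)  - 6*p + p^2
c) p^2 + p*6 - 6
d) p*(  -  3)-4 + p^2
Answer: a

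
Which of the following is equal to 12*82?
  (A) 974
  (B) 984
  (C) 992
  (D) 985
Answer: B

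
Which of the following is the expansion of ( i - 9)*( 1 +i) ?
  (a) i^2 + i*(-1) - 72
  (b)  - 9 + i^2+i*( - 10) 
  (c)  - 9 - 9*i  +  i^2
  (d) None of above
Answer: d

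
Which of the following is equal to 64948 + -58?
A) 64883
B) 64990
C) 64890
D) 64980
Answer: C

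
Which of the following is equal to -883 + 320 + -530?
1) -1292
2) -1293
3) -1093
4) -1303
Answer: 3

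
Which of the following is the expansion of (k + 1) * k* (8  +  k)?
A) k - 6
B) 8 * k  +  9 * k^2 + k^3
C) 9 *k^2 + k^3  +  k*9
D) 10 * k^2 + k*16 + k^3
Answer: B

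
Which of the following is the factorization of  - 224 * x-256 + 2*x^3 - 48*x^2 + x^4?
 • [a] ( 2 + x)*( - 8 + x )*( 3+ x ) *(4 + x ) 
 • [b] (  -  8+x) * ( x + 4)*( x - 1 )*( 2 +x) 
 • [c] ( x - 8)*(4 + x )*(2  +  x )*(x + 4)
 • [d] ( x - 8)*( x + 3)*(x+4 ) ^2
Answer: c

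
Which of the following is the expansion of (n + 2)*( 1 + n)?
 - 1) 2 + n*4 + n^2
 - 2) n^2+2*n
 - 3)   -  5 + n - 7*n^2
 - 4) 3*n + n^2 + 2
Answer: 4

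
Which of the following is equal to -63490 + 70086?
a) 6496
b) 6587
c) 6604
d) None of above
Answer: d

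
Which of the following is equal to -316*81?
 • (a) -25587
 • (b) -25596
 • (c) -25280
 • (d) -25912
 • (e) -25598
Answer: b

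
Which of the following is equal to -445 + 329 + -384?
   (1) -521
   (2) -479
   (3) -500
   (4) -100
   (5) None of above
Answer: 3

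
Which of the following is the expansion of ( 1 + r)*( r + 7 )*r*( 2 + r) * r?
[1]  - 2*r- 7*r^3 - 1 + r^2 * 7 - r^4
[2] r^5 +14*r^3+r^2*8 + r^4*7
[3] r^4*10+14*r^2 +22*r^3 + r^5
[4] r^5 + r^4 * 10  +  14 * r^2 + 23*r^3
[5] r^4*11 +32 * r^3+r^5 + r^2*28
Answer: 4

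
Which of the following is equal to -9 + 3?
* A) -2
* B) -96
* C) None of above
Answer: C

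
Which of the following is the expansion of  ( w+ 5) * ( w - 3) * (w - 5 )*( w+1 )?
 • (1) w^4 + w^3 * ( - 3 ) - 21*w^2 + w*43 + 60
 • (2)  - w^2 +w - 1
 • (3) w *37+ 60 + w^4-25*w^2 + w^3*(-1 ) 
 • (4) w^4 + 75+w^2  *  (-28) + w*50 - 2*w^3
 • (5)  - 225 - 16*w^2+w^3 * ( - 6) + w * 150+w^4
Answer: 4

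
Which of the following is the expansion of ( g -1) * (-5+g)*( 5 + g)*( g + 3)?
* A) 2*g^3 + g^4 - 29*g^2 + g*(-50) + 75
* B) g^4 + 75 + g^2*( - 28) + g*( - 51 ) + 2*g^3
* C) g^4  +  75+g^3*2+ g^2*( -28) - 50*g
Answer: C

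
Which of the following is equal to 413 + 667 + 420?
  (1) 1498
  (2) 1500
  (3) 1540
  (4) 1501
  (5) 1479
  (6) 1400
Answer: 2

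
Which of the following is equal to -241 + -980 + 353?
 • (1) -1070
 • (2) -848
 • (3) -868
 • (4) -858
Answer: 3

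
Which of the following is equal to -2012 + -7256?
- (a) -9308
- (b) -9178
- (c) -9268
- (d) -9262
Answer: c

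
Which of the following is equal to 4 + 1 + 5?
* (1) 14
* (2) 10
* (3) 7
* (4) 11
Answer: 2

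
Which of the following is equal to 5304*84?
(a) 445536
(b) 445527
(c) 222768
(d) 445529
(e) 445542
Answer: a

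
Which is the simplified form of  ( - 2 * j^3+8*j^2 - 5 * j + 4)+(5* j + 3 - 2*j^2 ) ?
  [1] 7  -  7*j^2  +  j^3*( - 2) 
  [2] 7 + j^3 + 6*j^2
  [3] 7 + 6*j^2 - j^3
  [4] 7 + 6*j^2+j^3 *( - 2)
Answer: 4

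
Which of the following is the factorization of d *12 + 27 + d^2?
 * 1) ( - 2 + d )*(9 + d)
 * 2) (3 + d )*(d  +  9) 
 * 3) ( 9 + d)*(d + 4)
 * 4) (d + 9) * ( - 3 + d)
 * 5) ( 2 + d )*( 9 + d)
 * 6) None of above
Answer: 2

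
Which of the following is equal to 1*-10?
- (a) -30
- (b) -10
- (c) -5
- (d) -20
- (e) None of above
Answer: b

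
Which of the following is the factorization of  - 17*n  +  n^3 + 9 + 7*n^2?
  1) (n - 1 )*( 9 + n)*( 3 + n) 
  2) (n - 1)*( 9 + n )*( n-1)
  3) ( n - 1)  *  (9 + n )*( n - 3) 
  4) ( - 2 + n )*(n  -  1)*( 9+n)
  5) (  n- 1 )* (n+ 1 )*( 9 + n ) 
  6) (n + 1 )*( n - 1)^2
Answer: 2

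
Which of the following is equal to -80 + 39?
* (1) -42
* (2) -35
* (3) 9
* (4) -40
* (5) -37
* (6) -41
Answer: 6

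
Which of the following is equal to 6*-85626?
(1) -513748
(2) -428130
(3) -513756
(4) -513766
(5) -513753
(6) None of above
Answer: 3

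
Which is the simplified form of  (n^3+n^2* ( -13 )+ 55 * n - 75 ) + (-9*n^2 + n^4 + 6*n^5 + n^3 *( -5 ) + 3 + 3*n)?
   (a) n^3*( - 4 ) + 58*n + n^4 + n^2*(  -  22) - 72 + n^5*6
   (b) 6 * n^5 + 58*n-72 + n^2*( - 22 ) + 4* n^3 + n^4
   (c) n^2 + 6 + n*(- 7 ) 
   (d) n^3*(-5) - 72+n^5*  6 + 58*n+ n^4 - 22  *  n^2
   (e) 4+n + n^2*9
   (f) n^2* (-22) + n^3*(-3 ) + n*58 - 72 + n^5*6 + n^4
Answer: a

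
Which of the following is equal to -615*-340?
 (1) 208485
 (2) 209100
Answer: 2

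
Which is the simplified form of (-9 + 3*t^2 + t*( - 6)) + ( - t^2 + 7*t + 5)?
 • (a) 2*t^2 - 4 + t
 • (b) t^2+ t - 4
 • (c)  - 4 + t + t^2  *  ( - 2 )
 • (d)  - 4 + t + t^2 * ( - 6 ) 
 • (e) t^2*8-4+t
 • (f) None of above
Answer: a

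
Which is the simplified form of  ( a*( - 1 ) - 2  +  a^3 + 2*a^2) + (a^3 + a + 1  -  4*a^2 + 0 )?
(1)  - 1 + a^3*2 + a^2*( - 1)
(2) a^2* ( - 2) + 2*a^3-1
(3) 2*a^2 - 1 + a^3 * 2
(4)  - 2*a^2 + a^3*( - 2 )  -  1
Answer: 2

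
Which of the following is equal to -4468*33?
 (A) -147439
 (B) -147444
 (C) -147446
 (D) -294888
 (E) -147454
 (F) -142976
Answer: B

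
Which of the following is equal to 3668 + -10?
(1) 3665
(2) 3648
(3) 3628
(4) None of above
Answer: 4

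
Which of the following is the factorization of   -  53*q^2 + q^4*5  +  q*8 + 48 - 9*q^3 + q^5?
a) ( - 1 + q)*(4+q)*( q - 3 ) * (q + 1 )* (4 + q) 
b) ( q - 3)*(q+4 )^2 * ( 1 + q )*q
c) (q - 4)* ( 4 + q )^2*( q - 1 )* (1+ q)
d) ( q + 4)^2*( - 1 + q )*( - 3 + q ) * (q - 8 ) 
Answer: a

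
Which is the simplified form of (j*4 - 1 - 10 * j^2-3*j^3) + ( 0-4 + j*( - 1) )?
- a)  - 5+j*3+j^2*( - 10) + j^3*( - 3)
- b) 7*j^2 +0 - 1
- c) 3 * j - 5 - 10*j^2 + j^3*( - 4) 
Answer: a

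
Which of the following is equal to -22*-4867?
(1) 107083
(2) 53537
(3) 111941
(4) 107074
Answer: 4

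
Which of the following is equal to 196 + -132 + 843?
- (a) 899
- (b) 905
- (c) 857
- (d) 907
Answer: d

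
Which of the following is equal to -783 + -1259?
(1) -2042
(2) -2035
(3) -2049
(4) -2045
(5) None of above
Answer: 1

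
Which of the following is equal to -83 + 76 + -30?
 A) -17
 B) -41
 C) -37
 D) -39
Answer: C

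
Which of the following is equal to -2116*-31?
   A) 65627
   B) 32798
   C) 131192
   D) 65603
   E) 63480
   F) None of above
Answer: F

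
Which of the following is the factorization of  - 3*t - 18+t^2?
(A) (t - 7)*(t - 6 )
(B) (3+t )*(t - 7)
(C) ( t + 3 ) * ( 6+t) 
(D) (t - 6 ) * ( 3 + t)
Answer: D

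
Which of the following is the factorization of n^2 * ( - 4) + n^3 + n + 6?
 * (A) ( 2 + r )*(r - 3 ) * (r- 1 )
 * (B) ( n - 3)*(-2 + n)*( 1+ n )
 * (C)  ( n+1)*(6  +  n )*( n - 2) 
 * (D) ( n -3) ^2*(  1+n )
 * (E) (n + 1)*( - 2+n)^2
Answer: B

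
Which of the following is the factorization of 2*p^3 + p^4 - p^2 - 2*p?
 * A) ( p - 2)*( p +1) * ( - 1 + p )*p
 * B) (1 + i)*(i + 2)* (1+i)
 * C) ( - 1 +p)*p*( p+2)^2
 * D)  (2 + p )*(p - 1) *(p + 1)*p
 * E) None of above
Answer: D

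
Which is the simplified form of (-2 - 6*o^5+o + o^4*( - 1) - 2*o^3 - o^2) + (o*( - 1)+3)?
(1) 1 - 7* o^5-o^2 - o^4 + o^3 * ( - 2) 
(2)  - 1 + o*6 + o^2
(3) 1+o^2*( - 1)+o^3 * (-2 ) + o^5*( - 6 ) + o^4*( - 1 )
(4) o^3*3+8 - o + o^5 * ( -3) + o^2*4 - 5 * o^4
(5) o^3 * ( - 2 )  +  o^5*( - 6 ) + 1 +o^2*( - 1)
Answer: 3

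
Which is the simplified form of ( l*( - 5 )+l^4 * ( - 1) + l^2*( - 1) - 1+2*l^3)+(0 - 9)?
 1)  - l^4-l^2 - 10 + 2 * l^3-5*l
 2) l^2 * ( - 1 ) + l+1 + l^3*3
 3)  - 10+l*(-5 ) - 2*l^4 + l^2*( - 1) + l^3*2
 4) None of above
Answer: 1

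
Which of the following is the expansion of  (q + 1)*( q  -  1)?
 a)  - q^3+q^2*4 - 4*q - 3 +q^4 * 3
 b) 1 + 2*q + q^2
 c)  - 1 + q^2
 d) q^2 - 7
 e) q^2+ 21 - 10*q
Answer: c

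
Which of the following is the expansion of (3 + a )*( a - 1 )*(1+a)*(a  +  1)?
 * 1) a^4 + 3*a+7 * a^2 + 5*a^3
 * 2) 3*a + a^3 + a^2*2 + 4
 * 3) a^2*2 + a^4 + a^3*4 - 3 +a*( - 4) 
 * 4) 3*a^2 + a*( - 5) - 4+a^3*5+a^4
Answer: 3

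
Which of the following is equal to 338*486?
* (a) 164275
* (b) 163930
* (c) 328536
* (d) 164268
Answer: d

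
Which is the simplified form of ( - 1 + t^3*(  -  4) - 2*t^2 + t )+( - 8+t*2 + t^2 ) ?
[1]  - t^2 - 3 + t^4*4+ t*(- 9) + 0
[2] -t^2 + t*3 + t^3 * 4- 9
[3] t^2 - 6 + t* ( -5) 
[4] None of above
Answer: 4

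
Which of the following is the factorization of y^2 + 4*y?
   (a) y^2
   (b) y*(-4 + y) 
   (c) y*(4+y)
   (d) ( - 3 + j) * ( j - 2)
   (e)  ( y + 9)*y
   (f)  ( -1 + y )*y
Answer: c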